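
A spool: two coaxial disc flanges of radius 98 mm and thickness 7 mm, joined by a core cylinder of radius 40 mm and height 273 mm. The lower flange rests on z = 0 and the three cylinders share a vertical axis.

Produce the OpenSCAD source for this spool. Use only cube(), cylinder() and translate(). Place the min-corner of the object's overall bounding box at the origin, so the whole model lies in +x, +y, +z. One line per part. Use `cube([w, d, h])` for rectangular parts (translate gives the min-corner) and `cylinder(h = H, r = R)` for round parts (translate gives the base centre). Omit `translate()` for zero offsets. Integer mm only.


translate([98, 98, 0]) cylinder(h = 7, r = 98);
translate([98, 98, 7]) cylinder(h = 273, r = 40);
translate([98, 98, 280]) cylinder(h = 7, r = 98);


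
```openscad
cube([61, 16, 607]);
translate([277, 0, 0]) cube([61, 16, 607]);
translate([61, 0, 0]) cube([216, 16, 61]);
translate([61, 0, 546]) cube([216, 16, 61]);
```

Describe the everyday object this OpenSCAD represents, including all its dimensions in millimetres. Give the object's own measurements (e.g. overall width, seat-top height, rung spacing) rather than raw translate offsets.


A rectangular picture frame lying in the x–z plane (depth along y). The opening is 216 mm wide (x) by 485 mm tall (z), surrounded by a border 61 mm wide on all four sides. The frame is 16 mm deep and is made of two full-height vertical stiles with two horizontal rails fitted between them.


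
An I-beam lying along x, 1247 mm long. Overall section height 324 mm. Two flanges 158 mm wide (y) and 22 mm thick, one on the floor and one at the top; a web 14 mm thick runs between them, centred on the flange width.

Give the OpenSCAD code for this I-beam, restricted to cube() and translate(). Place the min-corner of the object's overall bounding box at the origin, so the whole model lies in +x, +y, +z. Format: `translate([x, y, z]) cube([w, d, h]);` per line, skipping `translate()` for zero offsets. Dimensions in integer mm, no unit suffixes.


cube([1247, 158, 22]);
translate([0, 72, 22]) cube([1247, 14, 280]);
translate([0, 0, 302]) cube([1247, 158, 22]);


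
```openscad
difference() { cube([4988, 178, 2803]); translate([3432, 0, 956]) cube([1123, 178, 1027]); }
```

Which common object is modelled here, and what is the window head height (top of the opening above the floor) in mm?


A wall with a window opening. The window head height is 1983 mm.

A wall with a rectangular opening subtracted — a window. Sill at z = 956, opening 1027 mm tall, so the head is at 956 + 1027 = 1983 mm.


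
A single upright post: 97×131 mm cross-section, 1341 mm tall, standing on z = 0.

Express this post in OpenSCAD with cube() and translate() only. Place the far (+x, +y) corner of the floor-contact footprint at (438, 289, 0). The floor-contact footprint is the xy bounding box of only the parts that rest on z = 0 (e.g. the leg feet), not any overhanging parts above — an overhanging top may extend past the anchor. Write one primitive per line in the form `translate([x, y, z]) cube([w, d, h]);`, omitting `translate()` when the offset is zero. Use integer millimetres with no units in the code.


translate([341, 158, 0]) cube([97, 131, 1341]);


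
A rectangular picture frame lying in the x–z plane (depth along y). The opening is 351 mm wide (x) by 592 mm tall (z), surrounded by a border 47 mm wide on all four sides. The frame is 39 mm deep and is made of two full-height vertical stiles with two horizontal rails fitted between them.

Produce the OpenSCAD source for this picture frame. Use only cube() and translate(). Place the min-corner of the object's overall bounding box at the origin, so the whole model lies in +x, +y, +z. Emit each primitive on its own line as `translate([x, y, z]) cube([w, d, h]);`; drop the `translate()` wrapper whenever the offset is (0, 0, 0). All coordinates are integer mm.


cube([47, 39, 686]);
translate([398, 0, 0]) cube([47, 39, 686]);
translate([47, 0, 0]) cube([351, 39, 47]);
translate([47, 0, 639]) cube([351, 39, 47]);


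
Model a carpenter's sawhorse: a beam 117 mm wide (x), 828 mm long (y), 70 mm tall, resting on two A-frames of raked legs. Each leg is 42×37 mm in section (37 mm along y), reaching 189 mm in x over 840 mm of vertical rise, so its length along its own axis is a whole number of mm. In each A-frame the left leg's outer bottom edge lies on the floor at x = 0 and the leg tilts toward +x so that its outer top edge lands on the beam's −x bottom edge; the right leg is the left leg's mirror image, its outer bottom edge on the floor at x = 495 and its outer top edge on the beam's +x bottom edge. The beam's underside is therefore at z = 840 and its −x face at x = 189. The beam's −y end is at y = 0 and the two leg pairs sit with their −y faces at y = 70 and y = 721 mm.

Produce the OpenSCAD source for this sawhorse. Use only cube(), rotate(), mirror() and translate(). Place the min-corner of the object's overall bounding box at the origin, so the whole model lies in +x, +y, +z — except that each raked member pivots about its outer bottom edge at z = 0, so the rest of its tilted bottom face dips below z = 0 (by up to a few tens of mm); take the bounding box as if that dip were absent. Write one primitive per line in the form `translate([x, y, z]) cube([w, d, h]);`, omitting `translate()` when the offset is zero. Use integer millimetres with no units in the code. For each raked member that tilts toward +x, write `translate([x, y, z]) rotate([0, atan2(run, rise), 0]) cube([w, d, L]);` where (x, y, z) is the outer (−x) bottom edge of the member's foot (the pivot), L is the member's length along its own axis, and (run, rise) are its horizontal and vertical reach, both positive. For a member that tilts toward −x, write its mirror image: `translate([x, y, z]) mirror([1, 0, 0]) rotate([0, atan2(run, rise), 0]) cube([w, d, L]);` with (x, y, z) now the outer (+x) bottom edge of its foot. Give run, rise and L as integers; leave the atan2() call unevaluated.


translate([189, 0, 840]) cube([117, 828, 70]);
translate([0, 70, 0]) rotate([0, atan2(189, 840), 0]) cube([42, 37, 861]);
translate([495, 70, 0]) mirror([1, 0, 0]) rotate([0, atan2(189, 840), 0]) cube([42, 37, 861]);
translate([0, 721, 0]) rotate([0, atan2(189, 840), 0]) cube([42, 37, 861]);
translate([495, 721, 0]) mirror([1, 0, 0]) rotate([0, atan2(189, 840), 0]) cube([42, 37, 861]);


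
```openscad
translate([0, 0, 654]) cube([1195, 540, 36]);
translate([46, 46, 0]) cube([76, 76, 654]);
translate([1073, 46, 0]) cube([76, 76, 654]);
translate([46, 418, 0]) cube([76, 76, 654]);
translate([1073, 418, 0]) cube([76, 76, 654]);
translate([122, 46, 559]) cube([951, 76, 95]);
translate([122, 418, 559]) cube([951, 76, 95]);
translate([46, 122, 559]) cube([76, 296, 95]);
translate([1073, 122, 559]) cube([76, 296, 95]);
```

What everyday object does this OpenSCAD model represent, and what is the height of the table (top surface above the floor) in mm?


A table. The table height is 690 mm.

A 1195×540×36 slab sits at z = 654 on four 76 mm square posts — a table. The top surface is at 654 + 36 = 690 mm.


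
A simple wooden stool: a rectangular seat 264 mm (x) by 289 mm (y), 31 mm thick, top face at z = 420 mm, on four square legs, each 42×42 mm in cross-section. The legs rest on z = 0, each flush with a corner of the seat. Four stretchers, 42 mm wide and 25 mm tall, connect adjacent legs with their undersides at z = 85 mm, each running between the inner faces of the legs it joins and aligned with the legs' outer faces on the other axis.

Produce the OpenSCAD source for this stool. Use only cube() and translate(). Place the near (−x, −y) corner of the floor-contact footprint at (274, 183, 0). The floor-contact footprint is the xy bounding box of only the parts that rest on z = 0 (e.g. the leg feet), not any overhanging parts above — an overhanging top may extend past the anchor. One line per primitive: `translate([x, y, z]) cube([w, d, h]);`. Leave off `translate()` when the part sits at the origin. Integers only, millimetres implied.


// leg_h = 420 - 31 = 389
// stretcher span = 264 - 2*42 = 180
translate([274, 183, 389]) cube([264, 289, 31]);
translate([274, 183, 0]) cube([42, 42, 389]);
translate([496, 183, 0]) cube([42, 42, 389]);
translate([274, 430, 0]) cube([42, 42, 389]);
translate([496, 430, 0]) cube([42, 42, 389]);
translate([316, 183, 85]) cube([180, 42, 25]);
translate([316, 430, 85]) cube([180, 42, 25]);
translate([274, 225, 85]) cube([42, 205, 25]);
translate([496, 225, 85]) cube([42, 205, 25]);


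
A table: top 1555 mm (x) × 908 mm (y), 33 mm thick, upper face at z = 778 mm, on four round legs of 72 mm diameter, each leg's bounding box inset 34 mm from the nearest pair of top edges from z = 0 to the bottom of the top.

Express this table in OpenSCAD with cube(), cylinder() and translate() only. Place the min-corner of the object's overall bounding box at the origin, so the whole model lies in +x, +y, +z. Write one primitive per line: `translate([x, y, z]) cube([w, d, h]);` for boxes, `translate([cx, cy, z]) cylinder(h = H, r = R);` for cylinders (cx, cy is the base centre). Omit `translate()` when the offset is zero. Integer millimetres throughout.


translate([0, 0, 745]) cube([1555, 908, 33]);
translate([70, 70, 0]) cylinder(h = 745, r = 36);
translate([1485, 70, 0]) cylinder(h = 745, r = 36);
translate([70, 838, 0]) cylinder(h = 745, r = 36);
translate([1485, 838, 0]) cylinder(h = 745, r = 36);


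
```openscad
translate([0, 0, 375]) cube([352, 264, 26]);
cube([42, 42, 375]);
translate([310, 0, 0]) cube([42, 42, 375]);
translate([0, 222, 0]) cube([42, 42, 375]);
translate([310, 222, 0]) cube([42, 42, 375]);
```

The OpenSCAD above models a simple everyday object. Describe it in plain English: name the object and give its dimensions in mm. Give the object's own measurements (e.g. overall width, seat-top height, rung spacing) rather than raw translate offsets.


A four-legged stool. The seat is a 352×264×26 mm slab whose top surface is at z = 401 mm; four square legs, each 42×42 mm in cross-section, run from the floor (z = 0) to the underside of the seat, each flush with a corner of the seat.


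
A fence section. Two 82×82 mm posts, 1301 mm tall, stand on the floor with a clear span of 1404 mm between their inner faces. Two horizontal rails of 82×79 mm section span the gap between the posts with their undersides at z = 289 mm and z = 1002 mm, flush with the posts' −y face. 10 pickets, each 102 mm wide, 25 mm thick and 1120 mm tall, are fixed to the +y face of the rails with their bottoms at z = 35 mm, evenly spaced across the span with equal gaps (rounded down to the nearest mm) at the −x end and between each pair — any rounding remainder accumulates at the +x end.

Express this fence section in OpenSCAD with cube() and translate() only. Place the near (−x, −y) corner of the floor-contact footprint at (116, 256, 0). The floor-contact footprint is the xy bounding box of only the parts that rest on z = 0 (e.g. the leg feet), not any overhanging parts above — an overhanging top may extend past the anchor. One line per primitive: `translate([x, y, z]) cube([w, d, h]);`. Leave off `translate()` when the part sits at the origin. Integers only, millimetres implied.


translate([116, 256, 0]) cube([82, 82, 1301]);
translate([1602, 256, 0]) cube([82, 82, 1301]);
translate([198, 256, 289]) cube([1404, 82, 79]);
translate([198, 256, 1002]) cube([1404, 82, 79]);
translate([232, 338, 35]) cube([102, 25, 1120]);
translate([368, 338, 35]) cube([102, 25, 1120]);
translate([504, 338, 35]) cube([102, 25, 1120]);
translate([640, 338, 35]) cube([102, 25, 1120]);
translate([776, 338, 35]) cube([102, 25, 1120]);
translate([912, 338, 35]) cube([102, 25, 1120]);
translate([1048, 338, 35]) cube([102, 25, 1120]);
translate([1184, 338, 35]) cube([102, 25, 1120]);
translate([1320, 338, 35]) cube([102, 25, 1120]);
translate([1456, 338, 35]) cube([102, 25, 1120]);


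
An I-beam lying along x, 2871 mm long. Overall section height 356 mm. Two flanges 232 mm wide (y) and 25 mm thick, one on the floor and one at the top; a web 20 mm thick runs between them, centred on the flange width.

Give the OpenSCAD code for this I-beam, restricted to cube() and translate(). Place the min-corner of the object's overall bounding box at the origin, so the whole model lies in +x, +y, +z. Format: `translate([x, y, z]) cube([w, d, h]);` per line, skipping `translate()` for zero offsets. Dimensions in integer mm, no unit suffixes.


cube([2871, 232, 25]);
translate([0, 106, 25]) cube([2871, 20, 306]);
translate([0, 0, 331]) cube([2871, 232, 25]);


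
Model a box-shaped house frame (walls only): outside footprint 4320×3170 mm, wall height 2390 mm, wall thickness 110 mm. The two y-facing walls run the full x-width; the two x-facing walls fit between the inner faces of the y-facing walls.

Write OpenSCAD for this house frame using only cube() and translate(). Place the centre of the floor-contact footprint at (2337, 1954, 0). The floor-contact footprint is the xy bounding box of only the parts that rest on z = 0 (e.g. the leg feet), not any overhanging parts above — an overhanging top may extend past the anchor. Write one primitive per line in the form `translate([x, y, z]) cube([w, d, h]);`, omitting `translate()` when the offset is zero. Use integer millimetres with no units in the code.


translate([177, 369, 0]) cube([4320, 110, 2390]);
translate([177, 3429, 0]) cube([4320, 110, 2390]);
translate([177, 479, 0]) cube([110, 2950, 2390]);
translate([4387, 479, 0]) cube([110, 2950, 2390]);


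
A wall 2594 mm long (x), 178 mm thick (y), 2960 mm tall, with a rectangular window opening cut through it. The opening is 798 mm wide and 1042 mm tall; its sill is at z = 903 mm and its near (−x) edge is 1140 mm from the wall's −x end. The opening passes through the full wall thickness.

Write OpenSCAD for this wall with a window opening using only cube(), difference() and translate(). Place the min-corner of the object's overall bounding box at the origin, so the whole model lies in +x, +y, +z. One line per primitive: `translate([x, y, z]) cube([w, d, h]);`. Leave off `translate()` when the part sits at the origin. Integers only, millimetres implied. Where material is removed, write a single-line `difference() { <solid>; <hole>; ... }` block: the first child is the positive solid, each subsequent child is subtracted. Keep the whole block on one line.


difference() { cube([2594, 178, 2960]); translate([1140, 0, 903]) cube([798, 178, 1042]); }


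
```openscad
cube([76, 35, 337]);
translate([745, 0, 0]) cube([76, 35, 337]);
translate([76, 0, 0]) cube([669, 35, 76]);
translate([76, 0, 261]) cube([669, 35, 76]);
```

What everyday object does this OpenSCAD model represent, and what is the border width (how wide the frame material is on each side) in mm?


A picture frame. The border width is 76 mm.

Four thin pieces enclosing a rectangular opening — a picture frame. The two full-height stiles are 337 mm tall; the top rail sits at z = 261 and is 76 mm tall, so the border above the opening is 337 − 261 = 76 mm, matching the stile x-width.


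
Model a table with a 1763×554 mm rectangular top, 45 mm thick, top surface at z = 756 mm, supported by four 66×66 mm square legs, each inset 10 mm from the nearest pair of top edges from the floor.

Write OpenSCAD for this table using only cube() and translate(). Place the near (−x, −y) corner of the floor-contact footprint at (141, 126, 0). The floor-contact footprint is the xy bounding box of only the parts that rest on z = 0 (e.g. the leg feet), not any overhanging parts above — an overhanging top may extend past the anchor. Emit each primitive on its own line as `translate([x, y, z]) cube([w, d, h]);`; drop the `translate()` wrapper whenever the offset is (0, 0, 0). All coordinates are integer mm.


// leg_h = 756 - 45 = 711
translate([131, 116, 711]) cube([1763, 554, 45]);
translate([141, 126, 0]) cube([66, 66, 711]);
translate([1818, 126, 0]) cube([66, 66, 711]);
translate([141, 594, 0]) cube([66, 66, 711]);
translate([1818, 594, 0]) cube([66, 66, 711]);


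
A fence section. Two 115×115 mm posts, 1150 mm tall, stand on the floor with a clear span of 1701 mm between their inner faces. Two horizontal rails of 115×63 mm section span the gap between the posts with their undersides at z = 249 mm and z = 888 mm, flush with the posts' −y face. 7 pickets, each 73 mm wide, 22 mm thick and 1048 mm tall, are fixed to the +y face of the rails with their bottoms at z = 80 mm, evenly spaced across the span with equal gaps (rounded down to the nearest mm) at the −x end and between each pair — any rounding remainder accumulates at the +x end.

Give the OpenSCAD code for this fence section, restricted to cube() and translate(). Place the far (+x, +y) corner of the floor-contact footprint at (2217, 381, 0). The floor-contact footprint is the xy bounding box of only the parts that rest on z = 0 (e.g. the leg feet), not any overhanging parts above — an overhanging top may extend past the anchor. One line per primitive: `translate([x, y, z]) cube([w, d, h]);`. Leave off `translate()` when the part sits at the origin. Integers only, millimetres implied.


translate([286, 266, 0]) cube([115, 115, 1150]);
translate([2102, 266, 0]) cube([115, 115, 1150]);
translate([401, 266, 249]) cube([1701, 115, 63]);
translate([401, 266, 888]) cube([1701, 115, 63]);
translate([549, 381, 80]) cube([73, 22, 1048]);
translate([770, 381, 80]) cube([73, 22, 1048]);
translate([991, 381, 80]) cube([73, 22, 1048]);
translate([1212, 381, 80]) cube([73, 22, 1048]);
translate([1433, 381, 80]) cube([73, 22, 1048]);
translate([1654, 381, 80]) cube([73, 22, 1048]);
translate([1875, 381, 80]) cube([73, 22, 1048]);


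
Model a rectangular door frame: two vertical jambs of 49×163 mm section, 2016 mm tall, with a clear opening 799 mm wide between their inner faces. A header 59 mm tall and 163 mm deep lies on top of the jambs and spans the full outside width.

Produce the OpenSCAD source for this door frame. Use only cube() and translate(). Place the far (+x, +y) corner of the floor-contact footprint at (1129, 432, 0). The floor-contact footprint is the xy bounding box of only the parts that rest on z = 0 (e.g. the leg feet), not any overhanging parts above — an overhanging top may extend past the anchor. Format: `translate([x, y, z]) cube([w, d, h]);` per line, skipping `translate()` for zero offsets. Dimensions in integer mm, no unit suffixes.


translate([232, 269, 0]) cube([49, 163, 2016]);
translate([1080, 269, 0]) cube([49, 163, 2016]);
translate([232, 269, 2016]) cube([897, 163, 59]);


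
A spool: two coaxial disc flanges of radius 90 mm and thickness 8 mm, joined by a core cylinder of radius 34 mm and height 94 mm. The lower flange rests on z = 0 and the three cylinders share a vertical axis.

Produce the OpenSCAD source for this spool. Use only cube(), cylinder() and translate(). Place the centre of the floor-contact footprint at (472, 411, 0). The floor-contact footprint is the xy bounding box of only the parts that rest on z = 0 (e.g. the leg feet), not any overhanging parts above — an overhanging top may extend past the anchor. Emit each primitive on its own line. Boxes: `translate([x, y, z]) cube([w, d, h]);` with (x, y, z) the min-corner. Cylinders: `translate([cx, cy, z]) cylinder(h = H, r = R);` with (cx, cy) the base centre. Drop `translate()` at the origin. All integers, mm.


translate([472, 411, 0]) cylinder(h = 8, r = 90);
translate([472, 411, 8]) cylinder(h = 94, r = 34);
translate([472, 411, 102]) cylinder(h = 8, r = 90);


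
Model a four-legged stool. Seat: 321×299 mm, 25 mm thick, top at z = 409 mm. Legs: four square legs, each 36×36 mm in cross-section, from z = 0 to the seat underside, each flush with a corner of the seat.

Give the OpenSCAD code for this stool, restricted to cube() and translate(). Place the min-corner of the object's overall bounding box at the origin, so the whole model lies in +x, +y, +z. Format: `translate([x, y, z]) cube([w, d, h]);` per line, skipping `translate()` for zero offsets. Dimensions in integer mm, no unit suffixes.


translate([0, 0, 384]) cube([321, 299, 25]);
cube([36, 36, 384]);
translate([285, 0, 0]) cube([36, 36, 384]);
translate([0, 263, 0]) cube([36, 36, 384]);
translate([285, 263, 0]) cube([36, 36, 384]);


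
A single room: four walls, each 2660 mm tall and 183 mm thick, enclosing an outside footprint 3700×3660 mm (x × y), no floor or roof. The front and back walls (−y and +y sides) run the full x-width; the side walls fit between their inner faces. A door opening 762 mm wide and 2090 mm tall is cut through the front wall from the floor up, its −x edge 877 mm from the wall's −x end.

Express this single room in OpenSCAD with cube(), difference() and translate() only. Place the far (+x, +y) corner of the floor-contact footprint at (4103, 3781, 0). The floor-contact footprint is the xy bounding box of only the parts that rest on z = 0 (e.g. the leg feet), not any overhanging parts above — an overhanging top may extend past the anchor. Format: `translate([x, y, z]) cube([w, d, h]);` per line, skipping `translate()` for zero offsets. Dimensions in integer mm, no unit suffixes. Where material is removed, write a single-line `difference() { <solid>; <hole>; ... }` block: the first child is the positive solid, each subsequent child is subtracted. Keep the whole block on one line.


difference() { translate([403, 121, 0]) cube([3700, 183, 2660]); translate([1280, 121, 0]) cube([762, 183, 2090]); }
translate([403, 3598, 0]) cube([3700, 183, 2660]);
translate([403, 304, 0]) cube([183, 3294, 2660]);
translate([3920, 304, 0]) cube([183, 3294, 2660]);


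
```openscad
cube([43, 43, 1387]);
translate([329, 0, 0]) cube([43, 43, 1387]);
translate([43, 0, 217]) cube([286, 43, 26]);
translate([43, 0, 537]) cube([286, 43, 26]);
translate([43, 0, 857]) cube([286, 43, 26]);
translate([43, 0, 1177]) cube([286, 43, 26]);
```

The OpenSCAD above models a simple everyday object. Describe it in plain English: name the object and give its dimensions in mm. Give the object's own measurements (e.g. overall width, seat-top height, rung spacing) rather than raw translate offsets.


A straight ladder. Two 43×43 mm vertical rails, 1387 mm tall, stand 372 mm apart (outside-to-outside) with their front faces coplanar on the −y side. 4 rungs, each 43 mm deep and 26 mm tall, span between the inner faces of the rails, front faces flush with the rails. The lowest rung's underside is at z = 217 mm and rungs are spaced 320 mm apart (underside to underside).


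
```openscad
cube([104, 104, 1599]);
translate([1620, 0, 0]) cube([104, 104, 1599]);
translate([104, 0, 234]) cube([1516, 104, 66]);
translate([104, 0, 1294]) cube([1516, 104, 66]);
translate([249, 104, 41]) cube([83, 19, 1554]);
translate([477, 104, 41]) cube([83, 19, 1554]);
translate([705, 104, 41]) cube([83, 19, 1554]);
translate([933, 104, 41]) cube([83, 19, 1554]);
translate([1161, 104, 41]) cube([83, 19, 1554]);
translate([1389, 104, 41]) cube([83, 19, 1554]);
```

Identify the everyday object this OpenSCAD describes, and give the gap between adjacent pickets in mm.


A fence section. The picket gap is 145 mm.

Two posts, two rails, 6 pickets — a fence section. Span 1516 mm holds 6 pickets of 83 mm with 7 equal gaps: ⌊(1516 − 6·83) / 7⌋ = 145 mm.


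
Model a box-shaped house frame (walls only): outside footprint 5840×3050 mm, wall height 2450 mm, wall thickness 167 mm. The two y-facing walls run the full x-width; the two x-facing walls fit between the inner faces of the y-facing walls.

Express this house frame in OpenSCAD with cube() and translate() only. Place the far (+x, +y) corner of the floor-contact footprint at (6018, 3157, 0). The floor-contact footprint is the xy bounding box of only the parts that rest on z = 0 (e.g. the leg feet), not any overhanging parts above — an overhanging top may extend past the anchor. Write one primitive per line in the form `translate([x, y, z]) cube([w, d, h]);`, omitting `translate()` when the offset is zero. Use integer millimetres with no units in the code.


translate([178, 107, 0]) cube([5840, 167, 2450]);
translate([178, 2990, 0]) cube([5840, 167, 2450]);
translate([178, 274, 0]) cube([167, 2716, 2450]);
translate([5851, 274, 0]) cube([167, 2716, 2450]);


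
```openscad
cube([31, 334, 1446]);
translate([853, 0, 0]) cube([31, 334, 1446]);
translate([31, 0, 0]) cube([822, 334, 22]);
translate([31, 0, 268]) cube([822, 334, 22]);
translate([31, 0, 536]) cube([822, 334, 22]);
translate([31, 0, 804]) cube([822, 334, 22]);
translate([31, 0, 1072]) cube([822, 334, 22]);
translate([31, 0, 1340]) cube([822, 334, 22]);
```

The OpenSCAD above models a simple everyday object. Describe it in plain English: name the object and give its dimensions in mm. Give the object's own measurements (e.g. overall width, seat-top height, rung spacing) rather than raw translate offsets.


An open bookshelf. Two side panels, each 31 mm thick, 334 mm deep and 1446 mm tall, stand 884 mm apart (outside-to-outside). Between them sit 6 shelves, each 22 mm thick and 334 mm deep, spanning the full gap between the sides. The bottom shelf rests on the floor (its underside at z = 0) and the clear gap between one shelf's top and the next shelf's underside is 246 mm.


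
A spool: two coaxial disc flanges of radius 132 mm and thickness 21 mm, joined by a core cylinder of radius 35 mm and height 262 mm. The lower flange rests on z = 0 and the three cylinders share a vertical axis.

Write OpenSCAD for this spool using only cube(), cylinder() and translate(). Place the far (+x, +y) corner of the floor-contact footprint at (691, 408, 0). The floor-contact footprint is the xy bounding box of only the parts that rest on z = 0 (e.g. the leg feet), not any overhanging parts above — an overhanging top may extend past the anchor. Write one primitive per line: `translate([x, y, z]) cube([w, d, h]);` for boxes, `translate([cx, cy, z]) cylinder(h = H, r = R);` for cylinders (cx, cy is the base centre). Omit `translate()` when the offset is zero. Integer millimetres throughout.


translate([559, 276, 0]) cylinder(h = 21, r = 132);
translate([559, 276, 21]) cylinder(h = 262, r = 35);
translate([559, 276, 283]) cylinder(h = 21, r = 132);


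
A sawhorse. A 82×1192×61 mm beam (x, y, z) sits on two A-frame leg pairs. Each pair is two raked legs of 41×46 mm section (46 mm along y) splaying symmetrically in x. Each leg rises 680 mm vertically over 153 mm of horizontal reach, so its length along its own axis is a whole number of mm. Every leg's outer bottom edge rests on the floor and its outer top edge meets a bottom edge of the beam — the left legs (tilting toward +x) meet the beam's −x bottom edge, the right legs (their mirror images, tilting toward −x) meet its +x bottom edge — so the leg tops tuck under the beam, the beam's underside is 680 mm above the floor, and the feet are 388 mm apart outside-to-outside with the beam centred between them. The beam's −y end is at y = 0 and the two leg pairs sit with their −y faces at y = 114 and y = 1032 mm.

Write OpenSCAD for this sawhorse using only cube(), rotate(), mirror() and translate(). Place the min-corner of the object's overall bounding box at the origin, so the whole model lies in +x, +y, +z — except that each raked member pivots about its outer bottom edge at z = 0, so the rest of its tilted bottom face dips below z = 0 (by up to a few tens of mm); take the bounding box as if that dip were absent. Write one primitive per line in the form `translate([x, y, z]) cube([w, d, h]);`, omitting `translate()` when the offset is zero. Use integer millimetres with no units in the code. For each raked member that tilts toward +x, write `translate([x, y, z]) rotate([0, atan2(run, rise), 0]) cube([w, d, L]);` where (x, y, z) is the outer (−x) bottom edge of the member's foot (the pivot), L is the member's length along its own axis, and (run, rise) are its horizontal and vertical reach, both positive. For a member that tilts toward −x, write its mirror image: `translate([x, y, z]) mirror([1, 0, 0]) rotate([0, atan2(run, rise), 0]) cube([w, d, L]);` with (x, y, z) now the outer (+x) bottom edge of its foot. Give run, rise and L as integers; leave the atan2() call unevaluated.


// leg length = √(153² + 680²) = 697
// right-leg outer foot x = 2·153 + 82 = 388
// beam min-corner = (153, 0, 680)
translate([153, 0, 680]) cube([82, 1192, 61]);
translate([0, 114, 0]) rotate([0, atan2(153, 680), 0]) cube([41, 46, 697]);
translate([388, 114, 0]) mirror([1, 0, 0]) rotate([0, atan2(153, 680), 0]) cube([41, 46, 697]);
translate([0, 1032, 0]) rotate([0, atan2(153, 680), 0]) cube([41, 46, 697]);
translate([388, 1032, 0]) mirror([1, 0, 0]) rotate([0, atan2(153, 680), 0]) cube([41, 46, 697]);


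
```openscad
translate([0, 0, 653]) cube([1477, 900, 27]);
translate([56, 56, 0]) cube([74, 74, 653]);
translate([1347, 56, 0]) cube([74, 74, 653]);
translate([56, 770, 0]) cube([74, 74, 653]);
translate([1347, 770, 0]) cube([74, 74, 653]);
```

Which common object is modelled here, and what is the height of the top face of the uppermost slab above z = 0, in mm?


A table. The table height is 680 mm.

A 1477×900×27 slab sits at z = 653 on four 74 mm square posts — a table. The top surface is at 653 + 27 = 680 mm.


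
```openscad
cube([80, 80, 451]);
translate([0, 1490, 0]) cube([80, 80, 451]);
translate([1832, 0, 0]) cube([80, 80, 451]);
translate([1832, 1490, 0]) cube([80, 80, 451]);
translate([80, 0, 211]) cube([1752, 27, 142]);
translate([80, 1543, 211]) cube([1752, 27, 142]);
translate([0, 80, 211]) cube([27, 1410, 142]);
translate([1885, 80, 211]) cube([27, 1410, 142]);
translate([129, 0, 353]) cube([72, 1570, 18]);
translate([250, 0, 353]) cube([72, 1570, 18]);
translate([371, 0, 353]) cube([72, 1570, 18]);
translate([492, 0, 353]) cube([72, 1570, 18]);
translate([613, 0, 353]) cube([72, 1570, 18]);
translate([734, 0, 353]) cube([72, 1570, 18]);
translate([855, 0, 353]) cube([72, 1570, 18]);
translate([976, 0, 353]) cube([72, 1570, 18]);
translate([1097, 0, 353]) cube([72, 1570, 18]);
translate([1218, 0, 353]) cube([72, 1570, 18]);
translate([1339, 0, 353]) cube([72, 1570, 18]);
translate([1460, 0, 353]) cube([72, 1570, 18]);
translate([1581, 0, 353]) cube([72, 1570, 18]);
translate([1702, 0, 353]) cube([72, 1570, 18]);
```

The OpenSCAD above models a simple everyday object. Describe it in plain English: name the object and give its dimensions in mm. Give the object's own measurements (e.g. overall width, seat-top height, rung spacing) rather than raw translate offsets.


A bed frame 1912 mm long (x) by 1570 mm wide (y). Four 80×80 mm corner posts, 451 mm tall, at the corners of the footprint. Four rails of 27 mm thickness and 142 mm height run between adjacent posts with their undersides at z = 211 mm, their outer faces flush with the outside of the frame (the two x-running rails run between the posts' inner faces; the two y-running rails run between the posts' inner faces). 14 slats, each 72 mm wide (x) and 18 mm thick, lie across the top of the two x-running rails, running the full 1570 mm width of the frame in y; along x they sit between the end posts with a 49 mm gap after the −x posts and between neighbouring slats, leaving 58 mm before the +x posts.


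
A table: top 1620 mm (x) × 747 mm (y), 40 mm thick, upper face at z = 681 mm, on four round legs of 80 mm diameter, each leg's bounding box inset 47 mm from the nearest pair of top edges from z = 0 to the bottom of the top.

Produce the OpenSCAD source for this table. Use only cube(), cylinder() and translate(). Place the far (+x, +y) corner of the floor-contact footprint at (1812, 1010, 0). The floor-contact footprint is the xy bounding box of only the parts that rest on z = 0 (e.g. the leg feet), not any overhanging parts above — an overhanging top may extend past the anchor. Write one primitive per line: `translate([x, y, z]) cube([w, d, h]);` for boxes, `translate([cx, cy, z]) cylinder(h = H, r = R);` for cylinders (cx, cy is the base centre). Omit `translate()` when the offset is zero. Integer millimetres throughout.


translate([239, 310, 641]) cube([1620, 747, 40]);
translate([326, 397, 0]) cylinder(h = 641, r = 40);
translate([1772, 397, 0]) cylinder(h = 641, r = 40);
translate([326, 970, 0]) cylinder(h = 641, r = 40);
translate([1772, 970, 0]) cylinder(h = 641, r = 40);


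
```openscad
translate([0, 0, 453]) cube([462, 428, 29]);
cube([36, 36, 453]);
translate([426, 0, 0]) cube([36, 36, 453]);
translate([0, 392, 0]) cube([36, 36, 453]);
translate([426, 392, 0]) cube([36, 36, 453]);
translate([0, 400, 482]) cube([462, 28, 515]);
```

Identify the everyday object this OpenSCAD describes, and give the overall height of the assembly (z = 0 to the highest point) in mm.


A chair. The overall height is 997 mm.

A slab on four corner posts with a tall panel at the back — a chair. The seat slab sits at z = 453 with thickness 29, and the 515 mm backrest starts at the seat top, so the overall height is 453 + 29 + 515 = 997 mm.


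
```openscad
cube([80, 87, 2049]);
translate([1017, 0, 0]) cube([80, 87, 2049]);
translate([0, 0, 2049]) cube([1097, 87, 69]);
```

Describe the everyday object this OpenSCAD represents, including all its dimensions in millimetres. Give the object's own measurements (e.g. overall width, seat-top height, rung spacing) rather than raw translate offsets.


A door frame. The clear opening is 937 mm wide and 2049 mm high. Two 80 mm wide jambs, 87 mm deep, stand either side of the opening from the floor to the top of the opening. A 69 mm thick head sits across the top of both jambs, spanning the full outside width of the frame.


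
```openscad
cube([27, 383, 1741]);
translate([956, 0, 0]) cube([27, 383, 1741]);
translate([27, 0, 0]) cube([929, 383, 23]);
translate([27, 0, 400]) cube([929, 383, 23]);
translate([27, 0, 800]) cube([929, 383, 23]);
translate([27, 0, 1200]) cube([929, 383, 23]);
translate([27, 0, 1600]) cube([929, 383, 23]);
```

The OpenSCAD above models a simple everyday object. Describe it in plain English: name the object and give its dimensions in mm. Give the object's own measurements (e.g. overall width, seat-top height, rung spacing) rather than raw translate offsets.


An open bookshelf. Two side panels, each 27 mm thick, 383 mm deep and 1741 mm tall, stand 983 mm apart (outside-to-outside). Between them sit 5 shelves, each 23 mm thick and 383 mm deep, spanning the full gap between the sides. The bottom shelf rests on the floor (its underside at z = 0) and the clear gap between one shelf's top and the next shelf's underside is 377 mm.


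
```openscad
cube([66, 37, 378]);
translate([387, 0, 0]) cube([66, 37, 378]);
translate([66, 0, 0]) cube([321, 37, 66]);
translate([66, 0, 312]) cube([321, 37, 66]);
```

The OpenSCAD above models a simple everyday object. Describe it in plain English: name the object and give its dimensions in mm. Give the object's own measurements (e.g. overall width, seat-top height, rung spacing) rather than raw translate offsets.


A rectangular picture frame lying in the x–z plane (depth along y). The opening is 321 mm wide (x) by 246 mm tall (z), surrounded by a border 66 mm wide on all four sides. The frame is 37 mm deep and is made of two full-height vertical stiles with two horizontal rails fitted between them.


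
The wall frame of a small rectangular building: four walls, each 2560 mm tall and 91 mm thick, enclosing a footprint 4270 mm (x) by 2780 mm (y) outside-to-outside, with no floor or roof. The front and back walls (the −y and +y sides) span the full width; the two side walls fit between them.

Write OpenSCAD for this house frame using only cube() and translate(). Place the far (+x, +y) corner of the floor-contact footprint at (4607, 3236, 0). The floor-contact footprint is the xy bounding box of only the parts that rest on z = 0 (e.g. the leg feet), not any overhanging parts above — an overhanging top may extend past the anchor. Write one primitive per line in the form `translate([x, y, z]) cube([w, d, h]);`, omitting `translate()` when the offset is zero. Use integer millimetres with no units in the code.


translate([337, 456, 0]) cube([4270, 91, 2560]);
translate([337, 3145, 0]) cube([4270, 91, 2560]);
translate([337, 547, 0]) cube([91, 2598, 2560]);
translate([4516, 547, 0]) cube([91, 2598, 2560]);


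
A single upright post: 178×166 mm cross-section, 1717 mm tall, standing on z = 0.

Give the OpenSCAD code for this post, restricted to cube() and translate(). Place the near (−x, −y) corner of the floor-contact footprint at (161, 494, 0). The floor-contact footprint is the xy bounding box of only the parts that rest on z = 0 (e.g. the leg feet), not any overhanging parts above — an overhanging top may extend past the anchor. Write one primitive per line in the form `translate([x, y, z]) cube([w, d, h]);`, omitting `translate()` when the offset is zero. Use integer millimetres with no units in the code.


translate([161, 494, 0]) cube([178, 166, 1717]);


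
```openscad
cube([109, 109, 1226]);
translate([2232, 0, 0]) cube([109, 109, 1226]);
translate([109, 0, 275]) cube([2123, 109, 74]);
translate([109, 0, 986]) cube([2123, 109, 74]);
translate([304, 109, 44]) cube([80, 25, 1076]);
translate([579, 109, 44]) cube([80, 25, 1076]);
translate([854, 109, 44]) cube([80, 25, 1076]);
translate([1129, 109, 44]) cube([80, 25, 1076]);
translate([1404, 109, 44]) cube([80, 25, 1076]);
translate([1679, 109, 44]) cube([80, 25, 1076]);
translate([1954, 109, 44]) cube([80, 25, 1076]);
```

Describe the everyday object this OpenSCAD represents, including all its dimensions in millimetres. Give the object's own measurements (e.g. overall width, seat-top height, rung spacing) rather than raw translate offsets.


A fence section. Two 109×109 mm posts, 1226 mm tall, stand on the floor with a clear span of 2123 mm between their inner faces. Two horizontal rails of 109×74 mm section span the gap between the posts with their undersides at z = 275 mm and z = 986 mm, flush with the posts' −y face. 7 pickets, each 80 mm wide, 25 mm thick and 1076 mm tall, are fixed to the +y face of the rails with their bottoms at z = 44 mm, spaced across the span with a 195 mm gap after the −x post and between neighbouring pickets, with 198 mm left before the +x post.


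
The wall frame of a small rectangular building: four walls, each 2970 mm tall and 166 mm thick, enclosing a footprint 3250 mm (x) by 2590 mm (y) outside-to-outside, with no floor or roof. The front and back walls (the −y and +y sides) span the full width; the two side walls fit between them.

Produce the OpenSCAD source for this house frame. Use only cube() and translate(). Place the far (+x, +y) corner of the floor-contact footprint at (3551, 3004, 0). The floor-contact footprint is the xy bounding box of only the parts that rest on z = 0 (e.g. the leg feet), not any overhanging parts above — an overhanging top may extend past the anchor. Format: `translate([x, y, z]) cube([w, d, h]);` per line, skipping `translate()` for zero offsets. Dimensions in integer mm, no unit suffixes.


translate([301, 414, 0]) cube([3250, 166, 2970]);
translate([301, 2838, 0]) cube([3250, 166, 2970]);
translate([301, 580, 0]) cube([166, 2258, 2970]);
translate([3385, 580, 0]) cube([166, 2258, 2970]);


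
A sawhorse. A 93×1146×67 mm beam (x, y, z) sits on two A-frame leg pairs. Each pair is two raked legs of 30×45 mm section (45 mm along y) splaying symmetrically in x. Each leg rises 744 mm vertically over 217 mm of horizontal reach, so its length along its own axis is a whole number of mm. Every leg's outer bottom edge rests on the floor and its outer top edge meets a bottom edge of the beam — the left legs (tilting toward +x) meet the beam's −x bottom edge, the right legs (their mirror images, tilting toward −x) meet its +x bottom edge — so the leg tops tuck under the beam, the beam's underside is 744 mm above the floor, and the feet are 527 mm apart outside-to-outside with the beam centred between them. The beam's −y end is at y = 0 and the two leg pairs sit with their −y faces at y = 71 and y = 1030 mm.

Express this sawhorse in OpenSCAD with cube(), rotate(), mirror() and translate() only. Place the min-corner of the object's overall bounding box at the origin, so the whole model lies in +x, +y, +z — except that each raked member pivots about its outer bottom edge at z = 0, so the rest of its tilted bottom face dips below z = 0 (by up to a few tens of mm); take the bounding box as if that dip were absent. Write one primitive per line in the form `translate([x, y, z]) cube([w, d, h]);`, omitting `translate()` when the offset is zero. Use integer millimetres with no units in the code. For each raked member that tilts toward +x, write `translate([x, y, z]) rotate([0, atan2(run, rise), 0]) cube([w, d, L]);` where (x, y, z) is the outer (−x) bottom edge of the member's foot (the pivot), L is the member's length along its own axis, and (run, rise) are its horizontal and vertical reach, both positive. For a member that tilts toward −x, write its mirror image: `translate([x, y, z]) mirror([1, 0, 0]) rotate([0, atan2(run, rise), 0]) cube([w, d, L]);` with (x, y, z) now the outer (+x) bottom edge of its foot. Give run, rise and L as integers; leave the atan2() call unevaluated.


translate([217, 0, 744]) cube([93, 1146, 67]);
translate([0, 71, 0]) rotate([0, atan2(217, 744), 0]) cube([30, 45, 775]);
translate([527, 71, 0]) mirror([1, 0, 0]) rotate([0, atan2(217, 744), 0]) cube([30, 45, 775]);
translate([0, 1030, 0]) rotate([0, atan2(217, 744), 0]) cube([30, 45, 775]);
translate([527, 1030, 0]) mirror([1, 0, 0]) rotate([0, atan2(217, 744), 0]) cube([30, 45, 775]);
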